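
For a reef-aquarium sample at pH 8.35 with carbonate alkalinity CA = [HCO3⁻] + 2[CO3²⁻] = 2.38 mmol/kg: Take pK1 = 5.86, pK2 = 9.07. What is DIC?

CA = [HCO3⁻] + 2[CO3²⁻] = (α₁ + 2α₂)·DIC
At pH 8.35: [H⁺]/K1 = 10^-2.49 = 0.0032359, K2/[H⁺] = 10^-0.72 = 0.19055
α₁ = 1/(1 + 0.0032359 + 0.19055) = 1/1.1938 = 0.8377; α₂ = α₁·K2/[H⁺] = 0.1596
α₁ + 2α₂ = 1.1569
DIC = CA / (α₁ + 2α₂) = 2.38 / 1.1569 = 2.06 mmol/kg

DIC = 2.06 mmol/kg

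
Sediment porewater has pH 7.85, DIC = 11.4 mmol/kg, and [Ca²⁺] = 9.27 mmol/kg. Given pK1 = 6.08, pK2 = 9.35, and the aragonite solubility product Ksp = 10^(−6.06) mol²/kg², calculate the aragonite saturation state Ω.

α₂ = 1 / (1 + [H⁺]/K2 + [H⁺]²/(K1K2)) = 1 / (1 + 10^+1.50 + 10^-0.27)
   = 1 / (1 + 31.623 + 0.53703) = 1/33.160 = 0.03016
[CO3²⁻] = α₂ × DIC = 0.03016 × 11.4 = 0.3438 mmol/kg
Ksp = 10^(−6.06) = 8.710×10^-7
Ω = [Ca²⁺][CO3²⁻]/Ksp = (9.27×10^-3)(3.438×10^-4) / 8.710×10^-7 = 3.66

Ω = 3.66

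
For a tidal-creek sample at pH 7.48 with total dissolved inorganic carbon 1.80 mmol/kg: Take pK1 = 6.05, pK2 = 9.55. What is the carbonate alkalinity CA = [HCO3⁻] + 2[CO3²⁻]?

CA = [HCO3⁻] + 2[CO3²⁻] = (α₁ + 2α₂)·DIC
At pH 7.48: [H⁺]/K1 = 10^-1.43 = 0.037154, K2/[H⁺] = 10^-2.07 = 0.0085114
α₁ = 1/(1 + 0.037154 + 0.0085114) = 1/1.0457 = 0.9563; α₂ = α₁·K2/[H⁺] = 0.008140
α₁ + 2α₂ = 0.9726
CA = 0.9726 × 1.80 = 1.75 mmol/kg

CA = 1.75 mmol/kg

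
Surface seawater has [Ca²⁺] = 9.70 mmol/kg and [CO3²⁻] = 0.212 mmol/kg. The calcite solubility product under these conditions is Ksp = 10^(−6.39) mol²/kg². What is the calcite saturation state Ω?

Ksp = 10^(−6.39) = 4.074×10^-7
Ω = [Ca²⁺][CO3²⁻]/Ksp = (9.70×10^-3)(0.212×10^-3) / 4.074×10^-7 = 5.05

Ω = 5.05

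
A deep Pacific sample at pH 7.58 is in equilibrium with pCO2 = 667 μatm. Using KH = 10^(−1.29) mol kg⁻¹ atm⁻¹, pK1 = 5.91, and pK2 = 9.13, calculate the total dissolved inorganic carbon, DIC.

[CO2*] = KH · pCO2 = 10^(−1.29) × 667×10^-6 = 3.421×10^-5 mol/kg
α₀ = 1/(1 + K1/[H⁺] + K1K2/[H⁺]²) = 1/(1 + 10^+1.67 + 10^+0.12) = 0.02037
DIC = [CO2*]/α₀ = 3.421×10^-5 / 0.02037 = 1.68 mmol/kg

DIC = 1.68 mmol/kg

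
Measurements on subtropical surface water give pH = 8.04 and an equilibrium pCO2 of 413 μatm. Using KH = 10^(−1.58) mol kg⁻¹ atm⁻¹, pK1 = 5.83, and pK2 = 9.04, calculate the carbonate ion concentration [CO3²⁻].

[CO3²⁻] = 0.176 mmol/kg

[CO2*] = KH · pCO2 = 10^(−1.58) × 413×10^-6 = 1.086×10^-5 mol/kg
α₀ = 1/(1 + K1/[H⁺] + K1K2/[H⁺]²) = 1/(1 + 10^+2.21 + 10^+1.21) = 0.005574
DIC = [CO2*]/α₀ = 1.086×10^-5 / 0.005574 = 1.949 mmol/kg
[CO3²⁻] = α₂·DIC; α₂ = 0.09040, so [CO3²⁻] = 0.09040 × 1.949 = 0.176 mmol/kg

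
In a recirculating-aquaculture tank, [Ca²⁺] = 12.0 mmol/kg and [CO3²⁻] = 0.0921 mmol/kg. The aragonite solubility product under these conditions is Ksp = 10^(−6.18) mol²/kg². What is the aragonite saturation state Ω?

Ω = 1.67

Ksp = 10^(−6.18) = 6.607×10^-7
Ω = [Ca²⁺][CO3²⁻]/Ksp = (12.0×10^-3)(0.0921×10^-3) / 6.607×10^-7 = 1.67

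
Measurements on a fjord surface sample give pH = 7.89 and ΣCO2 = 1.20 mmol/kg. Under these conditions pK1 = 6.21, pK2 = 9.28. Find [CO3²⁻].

α₂ = 1 / (1 + [H⁺]/K2 + [H⁺]²/(K1K2)) = 1 / (1 + 10^+1.39 + 10^-0.29)
   = 1 / (1 + 24.547 + 0.51286) = 1/26.060 = 0.03837
[CO3²⁻] = α₂ × DIC = 0.03837 × 1.20 = 0.0460 mmol/kg

[CO3²⁻] = 0.0460 mmol/kg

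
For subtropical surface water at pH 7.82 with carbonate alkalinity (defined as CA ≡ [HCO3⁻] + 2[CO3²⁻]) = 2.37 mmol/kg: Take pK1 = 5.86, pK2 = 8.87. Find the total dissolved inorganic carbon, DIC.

DIC = 2.21 mmol/kg

CA = [HCO3⁻] + 2[CO3²⁻] = (α₁ + 2α₂)·DIC
At pH 7.82: [H⁺]/K1 = 10^-1.96 = 0.010965, K2/[H⁺] = 10^-1.05 = 0.089125
α₁ = 1/(1 + 0.010965 + 0.089125) = 1/1.1001 = 0.9090; α₂ = α₁·K2/[H⁺] = 0.08102
α₁ + 2α₂ = 1.0710
DIC = CA / (α₁ + 2α₂) = 2.37 / 1.0710 = 2.21 mmol/kg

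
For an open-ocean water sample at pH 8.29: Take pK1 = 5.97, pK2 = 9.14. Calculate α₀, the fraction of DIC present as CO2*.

α₀ = 0.00418

α₀ = 1 / (1 + K1/[H⁺] + K1K2/[H⁺]²) = 1 / (1 + 10^+2.32 + 10^+1.47)
   = 1 / (1 + 208.93 + 29.512) = 1/239.44 = 0.004176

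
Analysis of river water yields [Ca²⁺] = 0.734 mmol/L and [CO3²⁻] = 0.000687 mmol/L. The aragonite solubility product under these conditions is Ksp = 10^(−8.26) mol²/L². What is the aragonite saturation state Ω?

Ω = 0.0918

Ksp = 10^(−8.26) = 5.495×10^-9
Ω = [Ca²⁺][CO3²⁻]/Ksp = (0.734×10^-3)(0.000687×10^-3) / 5.495×10^-9 = 0.0918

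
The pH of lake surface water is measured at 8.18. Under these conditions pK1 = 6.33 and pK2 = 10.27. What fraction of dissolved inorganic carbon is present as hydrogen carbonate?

α₁ = 1 / (1 + [H⁺]/K1 + K2/[H⁺]) = 1 / (1 + 10^-1.85 + 10^-2.09)
   = 1 / (1 + 0.014125 + 0.0081283) = 1/1.0223 = 0.9782

α₁ = 0.978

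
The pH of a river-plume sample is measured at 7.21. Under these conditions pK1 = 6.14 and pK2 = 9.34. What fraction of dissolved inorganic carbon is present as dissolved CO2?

α₀ = 1 / (1 + K1/[H⁺] + K1K2/[H⁺]²) = 1 / (1 + 10^+1.07 + 10^-1.06)
   = 1 / (1 + 11.749 + 0.087096) = 1/12.836 = 0.07791

α₀ = 0.0779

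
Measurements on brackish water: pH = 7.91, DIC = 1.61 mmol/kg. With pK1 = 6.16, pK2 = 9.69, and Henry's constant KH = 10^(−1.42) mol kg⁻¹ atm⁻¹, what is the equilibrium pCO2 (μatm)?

α₀ = 1 / (1 + K1/[H⁺] + K1K2/[H⁺]²) = 1 / (1 + 10^+1.75 + 10^-0.03)
   = 1 / (1 + 56.234 + 0.93325) = 1/58.167 = 0.01719
[CO2*] = α₀ × DIC = 0.01719 × 1.61 = 0.02768 mmol/kg
pCO2 = [CO2*]/KH = 2.768×10^-5 / 3.802×10^-2 = 728 μatm

pCO2 = 728 μatm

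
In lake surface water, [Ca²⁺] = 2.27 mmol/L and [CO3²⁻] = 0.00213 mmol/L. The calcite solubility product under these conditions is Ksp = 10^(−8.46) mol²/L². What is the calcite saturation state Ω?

Ω = 1.39

Ksp = 10^(−8.46) = 3.467×10^-9
Ω = [Ca²⁺][CO3²⁻]/Ksp = (2.27×10^-3)(0.00213×10^-3) / 3.467×10^-9 = 1.39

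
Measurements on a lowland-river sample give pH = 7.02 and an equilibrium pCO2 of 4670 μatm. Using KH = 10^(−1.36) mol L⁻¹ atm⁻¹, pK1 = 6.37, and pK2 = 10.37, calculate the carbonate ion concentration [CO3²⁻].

[CO3²⁻] = 0.407 μmol/L

[CO2*] = KH · pCO2 = 10^(−1.36) × 4670×10^-6 = 2.039×10^-4 mol/L
α₀ = 1/(1 + K1/[H⁺] + K1K2/[H⁺]²) = 1/(1 + 10^+0.65 + 10^-2.70) = 0.1829
DIC = [CO2*]/α₀ = 2.039×10^-4 / 0.1829 = 1.115 mmol/L
[CO3²⁻] = α₂·DIC; α₂ = 0.0003648, so [CO3²⁻] = 0.0003648 × 1.115 = 0.000407 mmol/L = 0.407 μmol/L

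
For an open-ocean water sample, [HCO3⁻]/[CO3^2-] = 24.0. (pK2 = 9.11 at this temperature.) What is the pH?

From K2 = [H⁺][CO3^2-]/[HCO3⁻]:  pH = pK2 − log₁₀([HCO3⁻]/[CO3^2-])
log₁₀(24.0) = +1.380
pH = 9.11 − (+1.380) = 7.73

pH = 7.73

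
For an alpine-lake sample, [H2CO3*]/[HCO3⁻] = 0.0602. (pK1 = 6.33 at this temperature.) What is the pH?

pH = 7.55

From K1 = [H⁺][HCO3⁻]/[H2CO3*]:  pH = pK1 − log₁₀([H2CO3*]/[HCO3⁻])
log₁₀(0.0602) = -1.220
pH = 6.33 − (-1.220) = 7.55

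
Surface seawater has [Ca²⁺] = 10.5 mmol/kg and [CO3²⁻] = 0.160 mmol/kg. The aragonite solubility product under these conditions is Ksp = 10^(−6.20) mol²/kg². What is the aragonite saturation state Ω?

Ksp = 10^(−6.20) = 6.310×10^-7
Ω = [Ca²⁺][CO3²⁻]/Ksp = (10.5×10^-3)(0.160×10^-3) / 6.310×10^-7 = 2.66

Ω = 2.66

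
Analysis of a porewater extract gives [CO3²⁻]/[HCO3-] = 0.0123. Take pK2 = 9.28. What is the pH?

From K2 = [H⁺][CO3²⁻]/[HCO3-]:  pH = pK2 + log₁₀([CO3²⁻]/[HCO3-])
log₁₀(0.0123) = -1.910
pH = 9.28 + (-1.910) = 7.37

pH = 7.37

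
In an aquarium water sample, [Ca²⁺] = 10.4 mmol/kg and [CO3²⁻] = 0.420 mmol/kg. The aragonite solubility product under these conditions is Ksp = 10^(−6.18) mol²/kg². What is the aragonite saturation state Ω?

Ksp = 10^(−6.18) = 6.607×10^-7
Ω = [Ca²⁺][CO3²⁻]/Ksp = (10.4×10^-3)(0.420×10^-3) / 6.607×10^-7 = 6.61

Ω = 6.61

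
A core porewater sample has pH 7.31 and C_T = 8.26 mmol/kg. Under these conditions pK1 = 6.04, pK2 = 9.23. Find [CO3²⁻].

[CO3²⁻] = 0.0932 mmol/kg

α₂ = 1 / (1 + [H⁺]/K2 + [H⁺]²/(K1K2)) = 1 / (1 + 10^+1.92 + 10^+0.65)
   = 1 / (1 + 83.176 + 4.4668) = 1/88.643 = 0.01128
[CO3²⁻] = α₂ × DIC = 0.01128 × 8.26 = 0.0932 mmol/kg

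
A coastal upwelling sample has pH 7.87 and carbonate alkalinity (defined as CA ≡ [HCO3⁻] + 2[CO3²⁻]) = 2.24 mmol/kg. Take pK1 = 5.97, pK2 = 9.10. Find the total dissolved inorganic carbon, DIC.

DIC = 2.15 mmol/kg

CA = [HCO3⁻] + 2[CO3²⁻] = (α₁ + 2α₂)·DIC
At pH 7.87: [H⁺]/K1 = 10^-1.90 = 0.012589, K2/[H⁺] = 10^-1.23 = 0.058884
α₁ = 1/(1 + 0.012589 + 0.058884) = 1/1.0715 = 0.9333; α₂ = α₁·K2/[H⁺] = 0.05496
α₁ + 2α₂ = 1.0432
DIC = CA / (α₁ + 2α₂) = 2.24 / 1.0432 = 2.15 mmol/kg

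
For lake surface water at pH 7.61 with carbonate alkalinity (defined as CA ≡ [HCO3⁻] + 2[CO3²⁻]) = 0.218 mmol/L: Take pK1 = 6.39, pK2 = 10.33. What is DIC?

CA = [HCO3⁻] + 2[CO3²⁻] = (α₁ + 2α₂)·DIC
At pH 7.61: [H⁺]/K1 = 10^-1.22 = 0.060256, K2/[H⁺] = 10^-2.72 = 0.0019055
α₁ = 1/(1 + 0.060256 + 0.0019055) = 1/1.0622 = 0.9415; α₂ = α₁·K2/[H⁺] = 0.001794
α₁ + 2α₂ = 0.9451
DIC = CA / (α₁ + 2α₂) = 0.218 / 0.9451 = 0.231 mmol/L

DIC = 0.231 mmol/L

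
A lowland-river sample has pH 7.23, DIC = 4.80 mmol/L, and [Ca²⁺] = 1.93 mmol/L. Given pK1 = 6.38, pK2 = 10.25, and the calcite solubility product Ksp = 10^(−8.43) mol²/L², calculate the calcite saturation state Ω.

α₂ = 1 / (1 + [H⁺]/K2 + [H⁺]²/(K1K2)) = 1 / (1 + 10^+3.02 + 10^+2.17)
   = 1 / (1 + 1047.1 + 147.91) = 1/1196.0 = 0.0008361
[CO3²⁻] = α₂ × DIC = 0.0008361 × 4.80 = 0.004013 mmol/L = 4.013 μmol/L
Ksp = 10^(−8.43) = 3.715×10^-9
Ω = [Ca²⁺][CO3²⁻]/Ksp = (1.93×10^-3)(4.013×10^-6) / 3.715×10^-9 = 2.08

Ω = 2.08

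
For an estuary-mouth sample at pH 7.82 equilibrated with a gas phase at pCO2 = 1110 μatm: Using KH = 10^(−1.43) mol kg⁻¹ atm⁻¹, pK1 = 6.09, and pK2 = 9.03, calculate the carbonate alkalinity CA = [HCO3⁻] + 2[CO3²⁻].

[CO2*] = KH · pCO2 = 10^(−1.43) × 1110×10^-6 = 4.124×10^-5 mol/kg
α₀ = 1/(1 + K1/[H⁺] + K1K2/[H⁺]²) = 1/(1 + 10^+1.73 + 10^+0.52) = 0.01724
DIC = [CO2*]/α₀ = 4.124×10^-5 / 0.01724 = 2.393 mmol/kg
CA = (α₁ + 2α₂)·DIC = (0.9257 + 2×0.05708) × 2.393 = 2.49 mmol/kg

CA = 2.49 mmol/kg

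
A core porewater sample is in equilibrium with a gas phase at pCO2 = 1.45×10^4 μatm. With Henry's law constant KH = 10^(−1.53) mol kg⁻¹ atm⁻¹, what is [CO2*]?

[CO2*] = 428 μmol/kg

KH = 10^(−1.53) = 2.951×10^-2 mol kg⁻¹ atm⁻¹
[CO2*] = KH · pCO2 = 2.951×10^-2 × 1.45×10^4×10^-6 atm = 4.28×10^-4 mol/kg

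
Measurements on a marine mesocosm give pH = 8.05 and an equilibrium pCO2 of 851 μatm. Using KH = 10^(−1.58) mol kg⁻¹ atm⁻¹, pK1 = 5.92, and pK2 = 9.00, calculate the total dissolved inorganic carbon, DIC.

[CO2*] = KH · pCO2 = 10^(−1.58) × 851×10^-6 = 2.238×10^-5 mol/kg
α₀ = 1/(1 + K1/[H⁺] + K1K2/[H⁺]²) = 1/(1 + 10^+2.13 + 10^+1.18) = 0.006621
DIC = [CO2*]/α₀ = 2.238×10^-5 / 0.006621 = 3.38 mmol/kg

DIC = 3.38 mmol/kg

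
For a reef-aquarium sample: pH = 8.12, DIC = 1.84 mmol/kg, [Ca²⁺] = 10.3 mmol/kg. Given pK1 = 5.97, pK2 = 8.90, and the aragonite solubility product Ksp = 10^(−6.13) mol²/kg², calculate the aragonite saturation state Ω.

Ω = 3.62

α₂ = 1 / (1 + [H⁺]/K2 + [H⁺]²/(K1K2)) = 1 / (1 + 10^+0.78 + 10^-1.37)
   = 1 / (1 + 6.0256 + 0.042658) = 1/7.0683 = 0.1415
[CO3²⁻] = α₂ × DIC = 0.1415 × 1.84 = 0.2603 mmol/kg
Ksp = 10^(−6.13) = 7.413×10^-7
Ω = [Ca²⁺][CO3²⁻]/Ksp = (10.3×10^-3)(2.603×10^-4) / 7.413×10^-7 = 3.62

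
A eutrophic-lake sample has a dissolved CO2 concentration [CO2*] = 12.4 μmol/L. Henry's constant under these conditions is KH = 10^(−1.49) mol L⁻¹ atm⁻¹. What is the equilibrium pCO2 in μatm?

KH = 10^(−1.49) = 3.236×10^-2 mol L⁻¹ atm⁻¹
pCO2 = [CO2*]/KH = 12.4×10^-6 / 3.236×10^-2 = 3.83×10^-4 atm = 383 μatm

pCO2 = 383 μatm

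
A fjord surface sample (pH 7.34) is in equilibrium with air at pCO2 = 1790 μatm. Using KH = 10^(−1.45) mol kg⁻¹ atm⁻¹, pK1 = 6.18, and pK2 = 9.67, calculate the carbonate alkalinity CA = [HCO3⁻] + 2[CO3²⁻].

[CO2*] = KH · pCO2 = 10^(−1.45) × 1790×10^-6 = 6.351×10^-5 mol/kg
α₀ = 1/(1 + K1/[H⁺] + K1K2/[H⁺]²) = 1/(1 + 10^+1.16 + 10^-1.17) = 0.06442
DIC = [CO2*]/α₀ = 6.351×10^-5 / 0.06442 = 0.9858 mmol/kg
CA = (α₁ + 2α₂)·DIC = (0.9312 + 2×0.004356) × 0.9858 = 0.927 mmol/kg

CA = 0.927 mmol/kg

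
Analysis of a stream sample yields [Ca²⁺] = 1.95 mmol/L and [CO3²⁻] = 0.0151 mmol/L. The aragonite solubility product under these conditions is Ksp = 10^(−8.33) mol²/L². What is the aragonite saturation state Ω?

Ω = 6.30

Ksp = 10^(−8.33) = 4.677×10^-9
Ω = [Ca²⁺][CO3²⁻]/Ksp = (1.95×10^-3)(0.0151×10^-3) / 4.677×10^-9 = 6.30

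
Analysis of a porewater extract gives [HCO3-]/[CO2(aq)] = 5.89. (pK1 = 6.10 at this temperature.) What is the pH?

From K1 = [H⁺][HCO3-]/[CO2(aq)]:  pH = pK1 + log₁₀([HCO3-]/[CO2(aq)])
log₁₀(5.89) = +0.770
pH = 6.10 + (+0.770) = 6.87

pH = 6.87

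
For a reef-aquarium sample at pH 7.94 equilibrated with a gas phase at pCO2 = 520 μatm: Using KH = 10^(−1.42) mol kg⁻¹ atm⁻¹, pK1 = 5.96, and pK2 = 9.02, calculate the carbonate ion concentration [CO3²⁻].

[CO3²⁻] = 0.157 mmol/kg

[CO2*] = KH · pCO2 = 10^(−1.42) × 520×10^-6 = 1.977×10^-5 mol/kg
α₀ = 1/(1 + K1/[H⁺] + K1K2/[H⁺]²) = 1/(1 + 10^+1.98 + 10^+0.90) = 0.009575
DIC = [CO2*]/α₀ = 1.977×10^-5 / 0.009575 = 2.065 mmol/kg
[CO3²⁻] = α₂·DIC; α₂ = 0.07605, so [CO3²⁻] = 0.07605 × 2.065 = 0.157 mmol/kg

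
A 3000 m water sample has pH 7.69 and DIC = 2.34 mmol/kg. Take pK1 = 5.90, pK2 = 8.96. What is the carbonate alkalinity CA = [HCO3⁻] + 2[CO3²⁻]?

CA = 2.42 mmol/kg

CA = [HCO3⁻] + 2[CO3²⁻] = (α₁ + 2α₂)·DIC
At pH 7.69: [H⁺]/K1 = 10^-1.79 = 0.016218, K2/[H⁺] = 10^-1.27 = 0.053703
α₁ = 1/(1 + 0.016218 + 0.053703) = 1/1.0699 = 0.9346; α₂ = α₁·K2/[H⁺] = 0.05019
α₁ + 2α₂ = 1.0350
CA = 1.0350 × 2.34 = 2.42 mmol/kg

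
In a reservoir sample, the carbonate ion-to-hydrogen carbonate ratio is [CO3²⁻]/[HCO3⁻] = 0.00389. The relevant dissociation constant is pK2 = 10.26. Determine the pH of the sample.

pH = 7.85

From K2 = [H⁺][CO3²⁻]/[HCO3⁻]:  pH = pK2 + log₁₀([CO3²⁻]/[HCO3⁻])
log₁₀(0.00389) = -2.410
pH = 10.26 + (-2.410) = 7.85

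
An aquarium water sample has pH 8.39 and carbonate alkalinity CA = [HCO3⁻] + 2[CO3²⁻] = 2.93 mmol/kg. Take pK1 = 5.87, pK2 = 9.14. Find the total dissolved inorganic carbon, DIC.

CA = [HCO3⁻] + 2[CO3²⁻] = (α₁ + 2α₂)·DIC
At pH 8.39: [H⁺]/K1 = 10^-2.52 = 0.0030200, K2/[H⁺] = 10^-0.75 = 0.17783
α₁ = 1/(1 + 0.0030200 + 0.17783) = 1/1.1808 = 0.8468; α₂ = α₁·K2/[H⁺] = 0.1506
α₁ + 2α₂ = 1.1480
DIC = CA / (α₁ + 2α₂) = 2.93 / 1.1480 = 2.55 mmol/kg

DIC = 2.55 mmol/kg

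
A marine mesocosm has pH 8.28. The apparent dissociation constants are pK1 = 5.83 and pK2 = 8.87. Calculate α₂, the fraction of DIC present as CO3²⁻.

α₂ = 0.204

α₂ = 1 / (1 + [H⁺]/K2 + [H⁺]²/(K1K2)) = 1 / (1 + 10^+0.59 + 10^-1.86)
   = 1 / (1 + 3.8905 + 0.013804) = 1/4.9043 = 0.2039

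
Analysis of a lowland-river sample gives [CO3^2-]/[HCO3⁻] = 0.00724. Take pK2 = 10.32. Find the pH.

pH = 8.18

From K2 = [H⁺][CO3^2-]/[HCO3⁻]:  pH = pK2 + log₁₀([CO3^2-]/[HCO3⁻])
log₁₀(0.00724) = -2.140
pH = 10.32 + (-2.140) = 8.18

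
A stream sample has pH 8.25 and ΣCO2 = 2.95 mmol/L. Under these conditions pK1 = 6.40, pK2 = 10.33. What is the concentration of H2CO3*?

α₀ = 1 / (1 + K1/[H⁺] + K1K2/[H⁺]²) = 1 / (1 + 10^+1.85 + 10^-0.23)
   = 1 / (1 + 70.795 + 0.58884) = 1/72.383 = 0.01382
[CO2*] = α₀ × DIC = 0.01382 × 2.95 = 0.0408 mmol/L

[CO2*] = 0.0408 mmol/L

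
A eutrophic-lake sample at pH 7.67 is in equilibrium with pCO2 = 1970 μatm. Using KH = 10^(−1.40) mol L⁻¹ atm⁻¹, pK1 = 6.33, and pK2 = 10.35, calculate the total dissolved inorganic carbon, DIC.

[CO2*] = KH · pCO2 = 10^(−1.40) × 1970×10^-6 = 7.843×10^-5 mol/L
α₀ = 1/(1 + K1/[H⁺] + K1K2/[H⁺]²) = 1/(1 + 10^+1.34 + 10^-1.34) = 0.04362
DIC = [CO2*]/α₀ = 7.843×10^-5 / 0.04362 = 1.80 mmol/L

DIC = 1.80 mmol/L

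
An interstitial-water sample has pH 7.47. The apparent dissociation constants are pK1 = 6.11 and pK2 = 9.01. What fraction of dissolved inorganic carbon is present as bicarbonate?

α₁ = 1 / (1 + [H⁺]/K1 + K2/[H⁺]) = 1 / (1 + 10^-1.36 + 10^-1.54)
   = 1 / (1 + 0.043652 + 0.028840) = 1/1.0725 = 0.9324

α₁ = 0.932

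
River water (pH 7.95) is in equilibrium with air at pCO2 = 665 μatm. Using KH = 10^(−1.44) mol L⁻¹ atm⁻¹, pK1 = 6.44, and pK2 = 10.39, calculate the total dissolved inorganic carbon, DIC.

DIC = 0.808 mmol/L

[CO2*] = KH · pCO2 = 10^(−1.44) × 665×10^-6 = 2.414×10^-5 mol/L
α₀ = 1/(1 + K1/[H⁺] + K1K2/[H⁺]²) = 1/(1 + 10^+1.51 + 10^-0.93) = 0.02987
DIC = [CO2*]/α₀ = 2.414×10^-5 / 0.02987 = 0.808 mmol/L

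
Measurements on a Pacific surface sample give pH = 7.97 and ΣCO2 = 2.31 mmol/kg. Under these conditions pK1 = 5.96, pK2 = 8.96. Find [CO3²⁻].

[CO3²⁻] = 0.213 mmol/kg

α₂ = 1 / (1 + [H⁺]/K2 + [H⁺]²/(K1K2)) = 1 / (1 + 10^+0.99 + 10^-1.02)
   = 1 / (1 + 9.7724 + 0.095499) = 1/10.868 = 0.09201
[CO3²⁻] = α₂ × DIC = 0.09201 × 2.31 = 0.213 mmol/kg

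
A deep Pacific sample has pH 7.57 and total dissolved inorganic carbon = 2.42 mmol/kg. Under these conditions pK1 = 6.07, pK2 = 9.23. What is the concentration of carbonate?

[CO3²⁻] = 0.0503 mmol/kg

α₂ = 1 / (1 + [H⁺]/K2 + [H⁺]²/(K1K2)) = 1 / (1 + 10^+1.66 + 10^+0.16)
   = 1 / (1 + 45.709 + 1.4454) = 1/48.154 = 0.02077
[CO3²⁻] = α₂ × DIC = 0.02077 × 2.42 = 0.0503 mmol/kg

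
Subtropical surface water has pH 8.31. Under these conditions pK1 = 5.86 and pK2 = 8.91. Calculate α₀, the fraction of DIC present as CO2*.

α₀ = 0.00283

α₀ = 1 / (1 + K1/[H⁺] + K1K2/[H⁺]²) = 1 / (1 + 10^+2.45 + 10^+1.85)
   = 1 / (1 + 281.84 + 70.795) = 1/353.63 = 0.002828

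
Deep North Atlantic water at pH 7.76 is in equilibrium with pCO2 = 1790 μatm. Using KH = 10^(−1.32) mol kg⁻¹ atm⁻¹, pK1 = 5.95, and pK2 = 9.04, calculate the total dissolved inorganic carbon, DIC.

DIC = 5.91 mmol/kg

[CO2*] = KH · pCO2 = 10^(−1.32) × 1790×10^-6 = 8.567×10^-5 mol/kg
α₀ = 1/(1 + K1/[H⁺] + K1K2/[H⁺]²) = 1/(1 + 10^+1.81 + 10^+0.53) = 0.01450
DIC = [CO2*]/α₀ = 8.567×10^-5 / 0.01450 = 5.91 mmol/kg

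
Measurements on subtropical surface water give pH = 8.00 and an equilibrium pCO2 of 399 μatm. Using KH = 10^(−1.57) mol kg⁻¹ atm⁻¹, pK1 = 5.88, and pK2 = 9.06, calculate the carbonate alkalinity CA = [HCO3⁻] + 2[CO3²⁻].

CA = 1.66 mmol/kg

[CO2*] = KH · pCO2 = 10^(−1.57) × 399×10^-6 = 1.074×10^-5 mol/kg
α₀ = 1/(1 + K1/[H⁺] + K1K2/[H⁺]²) = 1/(1 + 10^+2.12 + 10^+1.06) = 0.006930
DIC = [CO2*]/α₀ = 1.074×10^-5 / 0.006930 = 1.550 mmol/kg
CA = (α₁ + 2α₂)·DIC = (0.9135 + 2×0.07956) × 1.550 = 1.66 mmol/kg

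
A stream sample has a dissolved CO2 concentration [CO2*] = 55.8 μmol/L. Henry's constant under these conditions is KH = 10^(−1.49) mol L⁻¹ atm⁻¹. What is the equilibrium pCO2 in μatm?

pCO2 = 1720 μatm

KH = 10^(−1.49) = 3.236×10^-2 mol L⁻¹ atm⁻¹
pCO2 = [CO2*]/KH = 55.8×10^-6 / 3.236×10^-2 = 1.72×10^-3 atm = 1720 μatm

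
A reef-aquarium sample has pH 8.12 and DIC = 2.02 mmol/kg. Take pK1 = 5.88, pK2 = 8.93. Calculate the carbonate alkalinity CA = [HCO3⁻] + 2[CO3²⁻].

CA = 2.28 mmol/kg

CA = [HCO3⁻] + 2[CO3²⁻] = (α₁ + 2α₂)·DIC
At pH 8.12: [H⁺]/K1 = 10^-2.24 = 0.0057544, K2/[H⁺] = 10^-0.81 = 0.15488
α₁ = 1/(1 + 0.0057544 + 0.15488) = 1/1.1606 = 0.8616; α₂ = α₁·K2/[H⁺] = 0.1334
α₁ + 2α₂ = 1.1285
CA = 1.1285 × 2.02 = 2.28 mmol/kg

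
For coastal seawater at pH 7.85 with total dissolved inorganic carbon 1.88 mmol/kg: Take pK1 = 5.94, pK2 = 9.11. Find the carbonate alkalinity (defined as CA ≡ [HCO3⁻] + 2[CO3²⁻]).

CA = 1.96 mmol/kg

CA = [HCO3⁻] + 2[CO3²⁻] = (α₁ + 2α₂)·DIC
At pH 7.85: [H⁺]/K1 = 10^-1.91 = 0.012303, K2/[H⁺] = 10^-1.26 = 0.054954
α₁ = 1/(1 + 0.012303 + 0.054954) = 1/1.0673 = 0.9370; α₂ = α₁·K2/[H⁺] = 0.05149
α₁ + 2α₂ = 1.0400
CA = 1.0400 × 1.88 = 1.96 mmol/kg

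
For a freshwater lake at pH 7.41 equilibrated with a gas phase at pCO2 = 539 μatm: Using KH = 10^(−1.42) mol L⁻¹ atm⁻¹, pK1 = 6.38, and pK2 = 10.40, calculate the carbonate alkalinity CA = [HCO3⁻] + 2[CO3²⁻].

CA = 0.220 mmol/L

[CO2*] = KH · pCO2 = 10^(−1.42) × 539×10^-6 = 2.049×10^-5 mol/L
α₀ = 1/(1 + K1/[H⁺] + K1K2/[H⁺]²) = 1/(1 + 10^+1.03 + 10^-1.96) = 0.08528
DIC = [CO2*]/α₀ = 2.049×10^-5 / 0.08528 = 0.2403 mmol/L
CA = (α₁ + 2α₂)·DIC = (0.9138 + 2×0.0009351) × 0.2403 = 0.220 mmol/L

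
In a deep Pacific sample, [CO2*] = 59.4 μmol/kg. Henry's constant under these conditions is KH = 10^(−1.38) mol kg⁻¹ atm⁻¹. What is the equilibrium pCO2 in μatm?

pCO2 = 1420 μatm

KH = 10^(−1.38) = 4.169×10^-2 mol kg⁻¹ atm⁻¹
pCO2 = [CO2*]/KH = 59.4×10^-6 / 4.169×10^-2 = 1.42×10^-3 atm = 1420 μatm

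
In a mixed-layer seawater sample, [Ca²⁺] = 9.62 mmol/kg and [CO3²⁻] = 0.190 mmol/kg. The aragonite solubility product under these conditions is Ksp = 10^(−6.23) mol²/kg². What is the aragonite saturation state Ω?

Ksp = 10^(−6.23) = 5.888×10^-7
Ω = [Ca²⁺][CO3²⁻]/Ksp = (9.62×10^-3)(0.190×10^-3) / 5.888×10^-7 = 3.10

Ω = 3.10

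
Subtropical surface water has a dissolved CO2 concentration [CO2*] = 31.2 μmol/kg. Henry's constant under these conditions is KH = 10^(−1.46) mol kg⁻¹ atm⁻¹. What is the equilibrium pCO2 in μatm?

KH = 10^(−1.46) = 3.467×10^-2 mol kg⁻¹ atm⁻¹
pCO2 = [CO2*]/KH = 31.2×10^-6 / 3.467×10^-2 = 9.00×10^-4 atm = 900 μatm

pCO2 = 900 μatm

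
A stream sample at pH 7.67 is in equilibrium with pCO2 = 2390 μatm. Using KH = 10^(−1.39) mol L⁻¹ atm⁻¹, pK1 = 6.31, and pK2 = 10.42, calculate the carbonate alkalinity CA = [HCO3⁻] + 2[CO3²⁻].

CA = 2.24 mmol/L

[CO2*] = KH · pCO2 = 10^(−1.39) × 2390×10^-6 = 9.736×10^-5 mol/L
α₀ = 1/(1 + K1/[H⁺] + K1K2/[H⁺]²) = 1/(1 + 10^+1.36 + 10^-1.39) = 0.04175
DIC = [CO2*]/α₀ = 9.736×10^-5 / 0.04175 = 2.332 mmol/L
CA = (α₁ + 2α₂)·DIC = (0.9565 + 2×0.001701) × 2.332 = 2.24 mmol/L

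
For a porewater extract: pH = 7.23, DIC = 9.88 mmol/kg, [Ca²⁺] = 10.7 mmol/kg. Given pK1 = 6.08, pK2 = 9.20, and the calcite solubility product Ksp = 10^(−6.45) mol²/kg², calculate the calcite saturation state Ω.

α₂ = 1 / (1 + [H⁺]/K2 + [H⁺]²/(K1K2)) = 1 / (1 + 10^+1.97 + 10^+0.82)
   = 1 / (1 + 93.325 + 6.6069) = 1/100.93 = 0.009908
[CO3²⁻] = α₂ × DIC = 0.009908 × 9.88 = 0.09789 mmol/kg
Ksp = 10^(−6.45) = 3.548×10^-7
Ω = [Ca²⁺][CO3²⁻]/Ksp = (10.7×10^-3)(9.789×10^-5) / 3.548×10^-7 = 2.95

Ω = 2.95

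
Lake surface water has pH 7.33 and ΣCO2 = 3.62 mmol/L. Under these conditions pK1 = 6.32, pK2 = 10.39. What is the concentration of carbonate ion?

[CO3²⁻] = 2.87 μmol/L

α₂ = 1 / (1 + [H⁺]/K2 + [H⁺]²/(K1K2)) = 1 / (1 + 10^+3.06 + 10^+2.05)
   = 1 / (1 + 1148.2 + 112.20) = 1/1261.4 = 0.0007928
[CO3²⁻] = α₂ × DIC = 0.0007928 × 3.62 = 0.00287 mmol/L = 2.87 μmol/L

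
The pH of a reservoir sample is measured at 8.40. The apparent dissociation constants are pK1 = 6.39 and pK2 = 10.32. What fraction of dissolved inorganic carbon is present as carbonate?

α₂ = 1 / (1 + [H⁺]/K2 + [H⁺]²/(K1K2)) = 1 / (1 + 10^+1.92 + 10^-0.09)
   = 1 / (1 + 83.176 + 0.81283) = 1/84.989 = 0.01177

α₂ = 0.0118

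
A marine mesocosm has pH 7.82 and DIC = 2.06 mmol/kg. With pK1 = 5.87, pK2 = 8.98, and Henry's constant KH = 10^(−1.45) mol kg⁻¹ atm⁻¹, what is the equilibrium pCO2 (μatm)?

pCO2 = 603 μatm

α₀ = 1 / (1 + K1/[H⁺] + K1K2/[H⁺]²) = 1 / (1 + 10^+1.95 + 10^+0.79)
   = 1 / (1 + 89.125 + 6.1660) = 1/96.291 = 0.01039
[CO2*] = α₀ × DIC = 0.01039 × 2.06 = 0.02139 mmol/kg
pCO2 = [CO2*]/KH = 2.139×10^-5 / 3.548×10^-2 = 603 μatm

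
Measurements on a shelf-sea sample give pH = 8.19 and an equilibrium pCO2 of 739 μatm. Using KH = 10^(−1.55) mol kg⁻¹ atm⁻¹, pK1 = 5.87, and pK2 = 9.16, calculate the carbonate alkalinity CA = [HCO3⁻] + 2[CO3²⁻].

CA = 5.28 mmol/kg

[CO2*] = KH · pCO2 = 10^(−1.55) × 739×10^-6 = 2.083×10^-5 mol/kg
α₀ = 1/(1 + K1/[H⁺] + K1K2/[H⁺]²) = 1/(1 + 10^+2.32 + 10^+1.35) = 0.004304
DIC = [CO2*]/α₀ = 2.083×10^-5 / 0.004304 = 4.839 mmol/kg
CA = (α₁ + 2α₂)·DIC = (0.8993 + 2×0.09637) × 4.839 = 5.28 mmol/kg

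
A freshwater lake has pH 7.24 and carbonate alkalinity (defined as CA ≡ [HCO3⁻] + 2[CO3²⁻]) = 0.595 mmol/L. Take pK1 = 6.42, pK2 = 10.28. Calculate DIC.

DIC = 0.684 mmol/L

CA = [HCO3⁻] + 2[CO3²⁻] = (α₁ + 2α₂)·DIC
At pH 7.24: [H⁺]/K1 = 10^-0.82 = 0.15136, K2/[H⁺] = 10^-3.04 = 0.00091201
α₁ = 1/(1 + 0.15136 + 0.00091201) = 1/1.1523 = 0.8679; α₂ = α₁·K2/[H⁺] = 0.0007915
α₁ + 2α₂ = 0.8694
DIC = CA / (α₁ + 2α₂) = 0.595 / 0.8694 = 0.684 mmol/L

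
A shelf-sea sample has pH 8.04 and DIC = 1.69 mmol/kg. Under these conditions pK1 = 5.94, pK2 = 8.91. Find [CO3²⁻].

α₂ = 1 / (1 + [H⁺]/K2 + [H⁺]²/(K1K2)) = 1 / (1 + 10^+0.87 + 10^-1.23)
   = 1 / (1 + 7.4131 + 0.058884) = 1/8.4720 = 0.1180
[CO3²⁻] = α₂ × DIC = 0.1180 × 1.69 = 0.199 mmol/kg

[CO3²⁻] = 0.199 mmol/kg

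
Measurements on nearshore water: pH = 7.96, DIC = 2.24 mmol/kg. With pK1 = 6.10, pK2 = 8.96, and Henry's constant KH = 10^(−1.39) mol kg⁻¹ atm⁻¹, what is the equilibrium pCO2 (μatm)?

pCO2 = 681 μatm

α₀ = 1 / (1 + K1/[H⁺] + K1K2/[H⁺]²) = 1 / (1 + 10^+1.86 + 10^+0.86)
   = 1 / (1 + 72.444 + 7.2444) = 1/80.688 = 0.01239
[CO2*] = α₀ × DIC = 0.01239 × 2.24 = 0.02776 mmol/kg
pCO2 = [CO2*]/KH = 2.776×10^-5 / 4.074×10^-2 = 681 μatm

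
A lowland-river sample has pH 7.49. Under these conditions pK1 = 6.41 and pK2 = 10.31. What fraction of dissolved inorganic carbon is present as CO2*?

α₀ = 0.0767

α₀ = 1 / (1 + K1/[H⁺] + K1K2/[H⁺]²) = 1 / (1 + 10^+1.08 + 10^-1.74)
   = 1 / (1 + 12.023 + 0.018197) = 1/13.041 = 0.07668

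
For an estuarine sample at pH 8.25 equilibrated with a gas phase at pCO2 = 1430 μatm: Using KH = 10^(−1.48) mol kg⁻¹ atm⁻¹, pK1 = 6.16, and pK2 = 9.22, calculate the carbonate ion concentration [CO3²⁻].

[CO2*] = KH · pCO2 = 10^(−1.48) × 1430×10^-6 = 4.735×10^-5 mol/kg
α₀ = 1/(1 + K1/[H⁺] + K1K2/[H⁺]²) = 1/(1 + 10^+2.09 + 10^+1.12) = 0.007288
DIC = [CO2*]/α₀ = 4.735×10^-5 / 0.007288 = 6.497 mmol/kg
[CO3²⁻] = α₂·DIC; α₂ = 0.09608, so [CO3²⁻] = 0.09608 × 6.497 = 0.624 mmol/kg

[CO3²⁻] = 0.624 mmol/kg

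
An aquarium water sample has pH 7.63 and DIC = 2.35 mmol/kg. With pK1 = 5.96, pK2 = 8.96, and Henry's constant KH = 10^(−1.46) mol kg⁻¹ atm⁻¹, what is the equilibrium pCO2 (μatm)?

α₀ = 1 / (1 + K1/[H⁺] + K1K2/[H⁺]²) = 1 / (1 + 10^+1.67 + 10^+0.34)
   = 1 / (1 + 46.774 + 2.1878) = 1/49.961 = 0.02002
[CO2*] = α₀ × DIC = 0.02002 × 2.35 = 0.04704 mmol/kg
pCO2 = [CO2*]/KH = 4.704×10^-5 / 3.467×10^-2 = 1360 μatm

pCO2 = 1360 μatm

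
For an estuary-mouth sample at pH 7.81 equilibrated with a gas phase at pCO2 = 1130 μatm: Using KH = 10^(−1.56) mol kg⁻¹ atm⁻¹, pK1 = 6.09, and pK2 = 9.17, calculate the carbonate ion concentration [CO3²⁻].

[CO3²⁻] = 0.0713 mmol/kg

[CO2*] = KH · pCO2 = 10^(−1.56) × 1130×10^-6 = 3.112×10^-5 mol/kg
α₀ = 1/(1 + K1/[H⁺] + K1K2/[H⁺]²) = 1/(1 + 10^+1.72 + 10^+0.36) = 0.01793
DIC = [CO2*]/α₀ = 3.112×10^-5 / 0.01793 = 1.736 mmol/kg
[CO3²⁻] = α₂·DIC; α₂ = 0.04108, so [CO3²⁻] = 0.04108 × 1.736 = 0.0713 mmol/kg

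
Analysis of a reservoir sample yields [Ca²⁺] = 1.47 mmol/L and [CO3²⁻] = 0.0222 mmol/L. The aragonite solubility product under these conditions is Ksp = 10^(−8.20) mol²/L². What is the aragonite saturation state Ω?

Ksp = 10^(−8.20) = 6.310×10^-9
Ω = [Ca²⁺][CO3²⁻]/Ksp = (1.47×10^-3)(0.0222×10^-3) / 6.310×10^-9 = 5.17

Ω = 5.17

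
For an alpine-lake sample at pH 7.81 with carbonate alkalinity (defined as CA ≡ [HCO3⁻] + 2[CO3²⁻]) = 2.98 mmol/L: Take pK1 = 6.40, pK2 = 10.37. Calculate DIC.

CA = [HCO3⁻] + 2[CO3²⁻] = (α₁ + 2α₂)·DIC
At pH 7.81: [H⁺]/K1 = 10^-1.41 = 0.038905, K2/[H⁺] = 10^-2.56 = 0.0027542
α₁ = 1/(1 + 0.038905 + 0.0027542) = 1/1.0417 = 0.9600; α₂ = α₁·K2/[H⁺] = 0.002644
α₁ + 2α₂ = 0.9653
DIC = CA / (α₁ + 2α₂) = 2.98 / 0.9653 = 3.09 mmol/L

DIC = 3.09 mmol/L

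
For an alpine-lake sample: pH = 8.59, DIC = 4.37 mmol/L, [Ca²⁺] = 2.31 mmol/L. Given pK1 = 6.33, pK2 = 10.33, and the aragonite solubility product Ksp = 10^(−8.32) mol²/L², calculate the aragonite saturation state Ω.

Ω = 37.5

α₂ = 1 / (1 + [H⁺]/K2 + [H⁺]²/(K1K2)) = 1 / (1 + 10^+1.74 + 10^-0.52)
   = 1 / (1 + 54.954 + 0.30200) = 1/56.256 = 0.01778
[CO3²⁻] = α₂ × DIC = 0.01778 × 4.37 = 0.07768 mmol/L
Ksp = 10^(−8.32) = 4.786×10^-9
Ω = [Ca²⁺][CO3²⁻]/Ksp = (2.31×10^-3)(7.768×10^-5) / 4.786×10^-9 = 37.5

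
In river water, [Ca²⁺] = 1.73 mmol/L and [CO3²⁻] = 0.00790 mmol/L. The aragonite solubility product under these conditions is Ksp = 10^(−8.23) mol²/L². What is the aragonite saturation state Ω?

Ksp = 10^(−8.23) = 5.888×10^-9
Ω = [Ca²⁺][CO3²⁻]/Ksp = (1.73×10^-3)(0.00790×10^-3) / 5.888×10^-9 = 2.32

Ω = 2.32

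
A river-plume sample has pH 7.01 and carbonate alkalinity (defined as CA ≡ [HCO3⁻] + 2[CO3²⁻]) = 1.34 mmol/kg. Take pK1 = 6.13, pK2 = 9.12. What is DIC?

CA = [HCO3⁻] + 2[CO3²⁻] = (α₁ + 2α₂)·DIC
At pH 7.01: [H⁺]/K1 = 10^-0.88 = 0.13183, K2/[H⁺] = 10^-2.11 = 0.0077625
α₁ = 1/(1 + 0.13183 + 0.0077625) = 1/1.1396 = 0.8775; α₂ = α₁·K2/[H⁺] = 0.006812
α₁ + 2α₂ = 0.8911
DIC = CA / (α₁ + 2α₂) = 1.34 / 0.8911 = 1.50 mmol/kg

DIC = 1.50 mmol/kg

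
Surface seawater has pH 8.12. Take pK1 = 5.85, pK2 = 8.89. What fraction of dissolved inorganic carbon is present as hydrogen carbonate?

α₁ = 1 / (1 + [H⁺]/K1 + K2/[H⁺]) = 1 / (1 + 10^-2.27 + 10^-0.77)
   = 1 / (1 + 0.0053703 + 0.16982) = 1/1.1752 = 0.8509

α₁ = 0.851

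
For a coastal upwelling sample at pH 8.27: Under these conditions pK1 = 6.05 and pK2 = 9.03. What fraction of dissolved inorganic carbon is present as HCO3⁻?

α₁ = 0.848

α₁ = 1 / (1 + [H⁺]/K1 + K2/[H⁺]) = 1 / (1 + 10^-2.22 + 10^-0.76)
   = 1 / (1 + 0.0060256 + 0.17378) = 1/1.1798 = 0.8476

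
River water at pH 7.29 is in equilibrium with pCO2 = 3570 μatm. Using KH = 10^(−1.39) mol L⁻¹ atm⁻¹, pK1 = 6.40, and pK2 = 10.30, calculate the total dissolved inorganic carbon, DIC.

DIC = 1.28 mmol/L

[CO2*] = KH · pCO2 = 10^(−1.39) × 3570×10^-6 = 1.454×10^-4 mol/L
α₀ = 1/(1 + K1/[H⁺] + K1K2/[H⁺]²) = 1/(1 + 10^+0.89 + 10^-2.12) = 0.1140
DIC = [CO2*]/α₀ = 1.454×10^-4 / 0.1140 = 1.28 mmol/L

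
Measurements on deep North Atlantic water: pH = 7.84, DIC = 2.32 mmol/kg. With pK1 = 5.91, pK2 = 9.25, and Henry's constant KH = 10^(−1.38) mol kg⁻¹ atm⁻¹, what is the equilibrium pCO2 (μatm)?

pCO2 = 622 μatm

α₀ = 1 / (1 + K1/[H⁺] + K1K2/[H⁺]²) = 1 / (1 + 10^+1.93 + 10^+0.52)
   = 1 / (1 + 85.114 + 3.3113) = 1/89.425 = 0.01118
[CO2*] = α₀ × DIC = 0.01118 × 2.32 = 0.02594 mmol/kg
pCO2 = [CO2*]/KH = 2.594×10^-5 / 4.169×10^-2 = 622 μatm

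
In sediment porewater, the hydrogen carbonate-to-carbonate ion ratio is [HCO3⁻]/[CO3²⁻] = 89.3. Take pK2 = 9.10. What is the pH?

pH = 7.15

From K2 = [H⁺][CO3²⁻]/[HCO3⁻]:  pH = pK2 − log₁₀([HCO3⁻]/[CO3²⁻])
log₁₀(89.3) = +1.951
pH = 9.10 − (+1.951) = 7.15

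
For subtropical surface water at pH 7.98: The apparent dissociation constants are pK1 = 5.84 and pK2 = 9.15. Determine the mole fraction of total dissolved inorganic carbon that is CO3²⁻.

α₂ = 0.0629

α₂ = 1 / (1 + [H⁺]/K2 + [H⁺]²/(K1K2)) = 1 / (1 + 10^+1.17 + 10^-0.97)
   = 1 / (1 + 14.791 + 0.10715) = 1/15.898 = 0.06290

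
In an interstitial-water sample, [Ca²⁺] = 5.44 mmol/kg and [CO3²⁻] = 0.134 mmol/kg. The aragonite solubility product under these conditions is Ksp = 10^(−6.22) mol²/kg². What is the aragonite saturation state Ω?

Ω = 1.21

Ksp = 10^(−6.22) = 6.026×10^-7
Ω = [Ca²⁺][CO3²⁻]/Ksp = (5.44×10^-3)(0.134×10^-3) / 6.026×10^-7 = 1.21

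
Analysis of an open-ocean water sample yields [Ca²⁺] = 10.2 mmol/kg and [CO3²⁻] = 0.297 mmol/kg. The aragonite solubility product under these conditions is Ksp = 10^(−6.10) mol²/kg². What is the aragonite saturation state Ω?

Ksp = 10^(−6.10) = 7.943×10^-7
Ω = [Ca²⁺][CO3²⁻]/Ksp = (10.2×10^-3)(0.297×10^-3) / 7.943×10^-7 = 3.81

Ω = 3.81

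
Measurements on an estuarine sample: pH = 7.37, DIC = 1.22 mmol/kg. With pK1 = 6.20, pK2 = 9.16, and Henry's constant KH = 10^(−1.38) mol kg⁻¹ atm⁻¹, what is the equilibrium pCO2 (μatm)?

pCO2 = 1830 μatm

α₀ = 1 / (1 + K1/[H⁺] + K1K2/[H⁺]²) = 1 / (1 + 10^+1.17 + 10^-0.62)
   = 1 / (1 + 14.791 + 0.23988) = 1/16.031 = 0.06238
[CO2*] = α₀ × DIC = 0.06238 × 1.22 = 0.07610 mmol/kg
pCO2 = [CO2*]/KH = 7.610×10^-5 / 4.169×10^-2 = 1830 μatm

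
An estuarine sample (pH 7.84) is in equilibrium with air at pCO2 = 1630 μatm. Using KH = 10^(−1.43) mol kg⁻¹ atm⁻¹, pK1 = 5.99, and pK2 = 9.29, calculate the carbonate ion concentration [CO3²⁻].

[CO2*] = KH · pCO2 = 10^(−1.43) × 1630×10^-6 = 6.056×10^-5 mol/kg
α₀ = 1/(1 + K1/[H⁺] + K1K2/[H⁺]²) = 1/(1 + 10^+1.85 + 10^+0.40) = 0.01346
DIC = [CO2*]/α₀ = 6.056×10^-5 / 0.01346 = 4.500 mmol/kg
[CO3²⁻] = α₂·DIC; α₂ = 0.03380, so [CO3²⁻] = 0.03380 × 4.500 = 0.152 mmol/kg

[CO3²⁻] = 0.152 mmol/kg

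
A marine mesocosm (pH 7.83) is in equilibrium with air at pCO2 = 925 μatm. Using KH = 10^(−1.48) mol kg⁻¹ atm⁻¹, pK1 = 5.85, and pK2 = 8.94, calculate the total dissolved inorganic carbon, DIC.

DIC = 3.18 mmol/kg

[CO2*] = KH · pCO2 = 10^(−1.48) × 925×10^-6 = 3.063×10^-5 mol/kg
α₀ = 1/(1 + K1/[H⁺] + K1K2/[H⁺]²) = 1/(1 + 10^+1.98 + 10^+0.87) = 0.009623
DIC = [CO2*]/α₀ = 3.063×10^-5 / 0.009623 = 3.18 mmol/kg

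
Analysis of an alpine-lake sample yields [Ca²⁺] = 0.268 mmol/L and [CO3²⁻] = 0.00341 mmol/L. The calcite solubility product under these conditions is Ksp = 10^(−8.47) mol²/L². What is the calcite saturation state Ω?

Ksp = 10^(−8.47) = 3.388×10^-9
Ω = [Ca²⁺][CO3²⁻]/Ksp = (0.268×10^-3)(0.00341×10^-3) / 3.388×10^-9 = 0.270

Ω = 0.270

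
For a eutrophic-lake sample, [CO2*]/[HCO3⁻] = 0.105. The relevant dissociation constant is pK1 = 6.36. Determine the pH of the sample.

From K1 = [H⁺][HCO3⁻]/[CO2*]:  pH = pK1 − log₁₀([CO2*]/[HCO3⁻])
log₁₀(0.105) = -0.979
pH = 6.36 − (-0.979) = 7.34

pH = 7.34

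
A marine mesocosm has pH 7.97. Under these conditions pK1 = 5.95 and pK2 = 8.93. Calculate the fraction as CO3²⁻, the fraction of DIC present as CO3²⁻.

α₂ = 0.0980

α₂ = 1 / (1 + [H⁺]/K2 + [H⁺]²/(K1K2)) = 1 / (1 + 10^+0.96 + 10^-1.06)
   = 1 / (1 + 9.1201 + 0.087096) = 1/10.207 = 0.09797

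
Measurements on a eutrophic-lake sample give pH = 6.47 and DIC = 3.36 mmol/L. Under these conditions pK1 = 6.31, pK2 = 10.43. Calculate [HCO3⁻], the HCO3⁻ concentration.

α₁ = 1 / (1 + [H⁺]/K1 + K2/[H⁺]) = 1 / (1 + 10^-0.16 + 10^-3.96)
   = 1 / (1 + 0.69183 + 0.00010965) = 1/1.6919 = 0.5910
[HCO3⁻] = α₁ × DIC = 0.5910 × 3.36 = 1.99 mmol/L

[HCO3⁻] = 1.99 mmol/L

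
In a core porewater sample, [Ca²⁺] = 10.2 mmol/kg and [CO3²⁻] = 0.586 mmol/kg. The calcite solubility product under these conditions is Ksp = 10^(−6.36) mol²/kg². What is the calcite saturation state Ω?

Ω = 13.7

Ksp = 10^(−6.36) = 4.365×10^-7
Ω = [Ca²⁺][CO3²⁻]/Ksp = (10.2×10^-3)(0.586×10^-3) / 4.365×10^-7 = 13.7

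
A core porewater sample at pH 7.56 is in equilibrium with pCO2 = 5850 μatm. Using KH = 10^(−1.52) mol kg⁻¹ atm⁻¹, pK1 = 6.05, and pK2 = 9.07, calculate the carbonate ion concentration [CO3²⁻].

[CO3²⁻] = 0.177 mmol/kg

[CO2*] = KH · pCO2 = 10^(−1.52) × 5850×10^-6 = 1.767×10^-4 mol/kg
α₀ = 1/(1 + K1/[H⁺] + K1K2/[H⁺]²) = 1/(1 + 10^+1.51 + 10^+0.00) = 0.02910
DIC = [CO2*]/α₀ = 1.767×10^-4 / 0.02910 = 6.070 mmol/kg
[CO3²⁻] = α₂·DIC; α₂ = 0.02910, so [CO3²⁻] = 0.02910 × 6.070 = 0.177 mmol/kg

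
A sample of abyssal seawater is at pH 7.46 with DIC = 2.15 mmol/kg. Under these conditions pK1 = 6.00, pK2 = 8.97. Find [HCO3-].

α₁ = 1 / (1 + [H⁺]/K1 + K2/[H⁺]) = 1 / (1 + 10^-1.46 + 10^-1.51)
   = 1 / (1 + 0.034674 + 0.030903) = 1/1.0656 = 0.9385
[HCO3⁻] = α₁ × DIC = 0.9385 × 2.15 = 2.02 mmol/kg

[HCO3⁻] = 2.02 mmol/kg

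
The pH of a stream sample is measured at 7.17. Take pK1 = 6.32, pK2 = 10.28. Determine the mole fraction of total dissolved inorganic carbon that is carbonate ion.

α₂ = 1 / (1 + [H⁺]/K2 + [H⁺]²/(K1K2)) = 1 / (1 + 10^+3.11 + 10^+2.26)
   = 1 / (1 + 1288.2 + 181.97) = 1/1471.2 = 0.0006797

α₂ = 0.000680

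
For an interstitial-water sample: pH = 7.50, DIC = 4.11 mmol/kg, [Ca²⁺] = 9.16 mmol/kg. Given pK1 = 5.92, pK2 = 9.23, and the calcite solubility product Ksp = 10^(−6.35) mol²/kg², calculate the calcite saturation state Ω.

α₂ = 1 / (1 + [H⁺]/K2 + [H⁺]²/(K1K2)) = 1 / (1 + 10^+1.73 + 10^+0.15)
   = 1 / (1 + 53.703 + 1.4125) = 1/56.116 = 0.01782
[CO3²⁻] = α₂ × DIC = 0.01782 × 4.11 = 0.07324 mmol/kg
Ksp = 10^(−6.35) = 4.467×10^-7
Ω = [Ca²⁺][CO3²⁻]/Ksp = (9.16×10^-3)(7.324×10^-5) / 4.467×10^-7 = 1.50

Ω = 1.50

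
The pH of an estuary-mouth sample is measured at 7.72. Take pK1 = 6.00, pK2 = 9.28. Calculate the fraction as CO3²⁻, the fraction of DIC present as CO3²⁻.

α₂ = 1 / (1 + [H⁺]/K2 + [H⁺]²/(K1K2)) = 1 / (1 + 10^+1.56 + 10^-0.16)
   = 1 / (1 + 36.308 + 0.69183) = 1/38.000 = 0.02632

α₂ = 0.0263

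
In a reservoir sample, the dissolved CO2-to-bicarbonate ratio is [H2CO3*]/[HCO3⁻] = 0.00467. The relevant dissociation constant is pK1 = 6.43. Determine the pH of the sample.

From K1 = [H⁺][HCO3⁻]/[H2CO3*]:  pH = pK1 − log₁₀([H2CO3*]/[HCO3⁻])
log₁₀(0.00467) = -2.331
pH = 6.43 − (-2.331) = 8.76

pH = 8.76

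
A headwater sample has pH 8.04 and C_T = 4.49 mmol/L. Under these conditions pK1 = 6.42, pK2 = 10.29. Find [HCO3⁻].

α₁ = 1 / (1 + [H⁺]/K1 + K2/[H⁺]) = 1 / (1 + 10^-1.62 + 10^-2.25)
   = 1 / (1 + 0.023988 + 0.0056234) = 1/1.0296 = 0.9712
[HCO3⁻] = α₁ × DIC = 0.9712 × 4.49 = 4.36 mmol/L

[HCO3⁻] = 4.36 mmol/L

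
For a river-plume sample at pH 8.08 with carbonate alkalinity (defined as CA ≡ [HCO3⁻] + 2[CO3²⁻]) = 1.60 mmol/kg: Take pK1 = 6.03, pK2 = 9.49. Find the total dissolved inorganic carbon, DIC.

CA = [HCO3⁻] + 2[CO3²⁻] = (α₁ + 2α₂)·DIC
At pH 8.08: [H⁺]/K1 = 10^-2.05 = 0.0089125, K2/[H⁺] = 10^-1.41 = 0.038905
α₁ = 1/(1 + 0.0089125 + 0.038905) = 1/1.0478 = 0.9544; α₂ = α₁·K2/[H⁺] = 0.03713
α₁ + 2α₂ = 1.0286
DIC = CA / (α₁ + 2α₂) = 1.60 / 1.0286 = 1.56 mmol/kg

DIC = 1.56 mmol/kg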